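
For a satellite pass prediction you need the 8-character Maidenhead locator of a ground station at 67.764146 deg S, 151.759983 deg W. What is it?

Shift to the Maidenhead origin (180°W, 90°S): lon 28.24002, lat 22.23585.
Field: lon ⌊28.24002/20⌋ = 1 → B; lat ⌊22.23585/10⌋ = 2 → C.
Square: lon ⌊8.24002/2⌋ = 4; lat ⌊2.23585/1⌋ = 2.
Subsquare: lon ⌊0.24002/0.0833333⌋ = 2 → c; lat ⌊0.23585/0.0416667⌋ = 5 → f.
Extended square: lon ⌊0.07335/0.00833333⌋ = 8; lat ⌊0.02752/0.00416667⌋ = 6.

BC42cf86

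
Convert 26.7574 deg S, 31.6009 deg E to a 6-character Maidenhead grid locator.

Offset from 180°W / 90°S: lon 211.6009°, lat 63.2426°.
Field: lon ⌊211.6009/20⌋ = 10 → K; lat ⌊63.2426/10⌋ = 6 → G.
Square: lon ⌊11.6009/2⌋ = 5; lat ⌊3.2426/1⌋ = 3.
Subsquare: lon ⌊1.6009/0.0833333⌋ = 19 → t; lat ⌊0.2426/0.0416667⌋ = 5 → f.

KG53tf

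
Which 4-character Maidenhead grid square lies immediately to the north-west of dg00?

CG91

Longitude square 0; −1 → -1, wraps to 9, carry into field.
Longitude field D = 3; −1 → 2 = C.
Latitude square 0; +1 → 1.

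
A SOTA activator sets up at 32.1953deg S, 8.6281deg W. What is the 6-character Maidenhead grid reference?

Offset from 180°W / 90°S: lon 171.3719°, lat 57.8047°.
Field: 171.3719/20 → 8 → I, 57.8047/10 → 5 → F; chars IF.
Square: 11.3719/2 → 5, 7.8047/1 → 7; chars 57.
Subsquare: 1.3719/0.0833333 → 16 → q, 0.8047/0.0416667 → 19 → t; chars qt.

IF57qt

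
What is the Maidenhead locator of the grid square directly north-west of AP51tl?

AP51sm

Longitude subsquare t = 19; −1 → 18 = s.
Latitude subsquare l = 11; +1 → 12 = m.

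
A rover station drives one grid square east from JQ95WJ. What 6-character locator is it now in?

JQ95xj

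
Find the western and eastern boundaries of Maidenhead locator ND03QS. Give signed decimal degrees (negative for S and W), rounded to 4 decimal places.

Field N=13, D=3: +13·20° lon, +3·10° lat → SW at lon 80°, lat -60°.
Square 0, 3: +0·2° lon, +3·1° lat → SW at lon 80°, lat -57°.
Subsquare q=16, s=18: +16·0.0833333° lon, +18·0.0416667° lat → SW at lon 81.3333°, lat -56.25°.
Cell spans 0.0833333° lon × 0.0416667° lat.
west 81.3333, east 81.4167.

81.3333, 81.4167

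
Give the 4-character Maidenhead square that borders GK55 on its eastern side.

GK65

Longitude square 5; +1 → 6.
The latitude characters are unchanged.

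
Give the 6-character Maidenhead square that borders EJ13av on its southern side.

EJ13au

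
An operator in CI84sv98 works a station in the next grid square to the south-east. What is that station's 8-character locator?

CI84tv07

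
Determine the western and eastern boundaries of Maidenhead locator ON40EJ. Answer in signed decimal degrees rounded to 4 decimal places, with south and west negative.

Field O=14, N=13: +14·20° lon, +13·10° lat → SW at lon 100°, lat 40°.
Square 4, 0: +4·2° lon, +0·1° lat → SW at lon 108°, lat 40°.
Subsquare e=4, j=9: +4·0.0833333° lon, +9·0.0416667° lat → SW at lon 108.333°, lat 40.375°.
Cell spans 0.0833333° lon × 0.0416667° lat.
west 108.3333, east 108.4167.

108.3333, 108.4167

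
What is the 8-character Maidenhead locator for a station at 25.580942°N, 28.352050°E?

KL45en29

Add 180° to longitude and 90° to latitude: 208.35205, 115.58094.
Field (20°×10°, letters A–R): lon ⌊208.35205/20⌋ = 10 → K; lat ⌊115.58094/10⌋ = 11 → L.
Square (2°×1°, digits 0–9): lon ⌊8.35205/2⌋ = 4; lat ⌊5.58094/1⌋ = 5.
Subsquare (5′×2.5′, letters a–x): lon ⌊0.35205/0.0833333⌋ = 4 → e; lat ⌊0.58094/0.0416667⌋ = 13 → n.
Extended square (30″×15″, digits 0–9): lon ⌊0.01872/0.00833333⌋ = 2; lat ⌊0.03928/0.00416667⌋ = 9.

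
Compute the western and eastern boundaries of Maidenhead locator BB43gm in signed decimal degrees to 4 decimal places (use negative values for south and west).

Field B=1, B=1: +1·20° lon, +1·10° lat → SW at lon -160°, lat -80°.
Square 4, 3: +4·2° lon, +3·1° lat → SW at lon -152°, lat -77°.
Subsquare g=6, m=12: +6·0.0833333° lon, +12·0.0416667° lat → SW at lon -151.5°, lat -76.5°.
Cell spans 0.0833333° lon × 0.0416667° lat.
west -151.5000, east -151.4167.

-151.5000, -151.4167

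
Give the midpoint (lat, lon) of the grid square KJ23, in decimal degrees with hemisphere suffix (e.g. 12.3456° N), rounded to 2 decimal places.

3.50° N, 25.00° E

Field K=10, J=9: +10·20° lon, +9·10° lat → SW at lon 20°, lat 0°.
Square 2, 3: +2·2° lon, +3·1° lat → SW at lon 24°, lat 3°.
Cell spans 2° lon × 1° lat. Centre is SW corner plus half of each.
latitude 3.50° N, longitude 25.00° E.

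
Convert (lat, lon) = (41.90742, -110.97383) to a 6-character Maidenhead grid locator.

DN41mv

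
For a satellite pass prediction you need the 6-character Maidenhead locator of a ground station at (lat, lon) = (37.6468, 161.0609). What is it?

RM07mp

Shift to the Maidenhead origin (180°W, 90°S): lon 341.0609, lat 127.6468.
Field: lon ⌊341.0609/20⌋ = 17 → R; lat ⌊127.6468/10⌋ = 12 → M.
Square: lon ⌊1.0609/2⌋ = 0; lat ⌊7.6468/1⌋ = 7.
Subsquare: lon ⌊1.0609/0.0833333⌋ = 12 → m; lat ⌊0.6468/0.0416667⌋ = 15 → p.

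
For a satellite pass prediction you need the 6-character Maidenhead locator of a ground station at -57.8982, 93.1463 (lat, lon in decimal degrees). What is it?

Shift to the Maidenhead origin (180°W, 90°S): lon 273.1463, lat 32.1018.
Field: 273.1463/20 → 13 → N, 32.1018/10 → 3 → D; chars ND.
Square: 13.1463/2 → 6, 2.1018/1 → 2; chars 62.
Subsquare: 1.1463/0.0833333 → 13 → n, 0.1018/0.0416667 → 2 → c; chars nc.

ND62nc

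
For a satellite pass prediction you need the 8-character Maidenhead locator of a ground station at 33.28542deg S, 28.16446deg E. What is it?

Offset from 180°W / 90°S: lon 208.16446°, lat 56.71458°.
Field: 208.16446/20 → 10 → K, 56.71458/10 → 5 → F; chars KF.
Square: 8.16446/2 → 4, 6.71458/1 → 6; chars 46.
Subsquare: 0.16446/0.0833333 → 1 → b, 0.71458/0.0416667 → 17 → r; chars br.
Extended square: 0.08113/0.00833333 → 9, 0.00625/0.00416667 → 1; chars 91.

KF46br91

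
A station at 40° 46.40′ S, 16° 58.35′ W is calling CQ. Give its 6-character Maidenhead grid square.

IE19mf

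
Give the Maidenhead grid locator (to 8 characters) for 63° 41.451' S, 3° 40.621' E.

JC16uh14

Offset from 180°W / 90°S: lon 183.67702°, lat 26.30915°.
Field (20°×10°, letters A–R): lon ⌊183.67702/20⌋ = 9 → J; lat ⌊26.30915/10⌋ = 2 → C.
Square (2°×1°, digits 0–9): lon ⌊3.67702/2⌋ = 1; lat ⌊6.30915/1⌋ = 6.
Subsquare (5′×2.5′, letters a–x): lon ⌊1.67702/0.0833333⌋ = 20 → u; lat ⌊0.30915/0.0416667⌋ = 7 → h.
Extended square (30″×15″, digits 0–9): lon ⌊0.01035/0.00833333⌋ = 1; lat ⌊0.01748/0.00416667⌋ = 4.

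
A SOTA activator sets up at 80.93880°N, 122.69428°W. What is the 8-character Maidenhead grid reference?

CR80pw65

Add 180° to longitude and 90° to latitude: 57.30572, 170.93880.
Field: lon ⌊57.30572/20⌋ = 2 → C; lat ⌊170.93880/10⌋ = 17 → R.
Square: lon ⌊17.30572/2⌋ = 8; lat ⌊0.93880/1⌋ = 0.
Subsquare: lon ⌊1.30572/0.0833333⌋ = 15 → p; lat ⌊0.93880/0.0416667⌋ = 22 → w.
Extended square: lon ⌊0.05572/0.00833333⌋ = 6; lat ⌊0.02213/0.00416667⌋ = 5.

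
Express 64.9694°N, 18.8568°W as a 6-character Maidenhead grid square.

IP04nx

Offset from 180°W / 90°S: lon 161.1432°, lat 154.9694°.
Field: 161.1432/20 → 8 → I, 154.9694/10 → 15 → P; chars IP.
Square: 1.1432/2 → 0, 4.9694/1 → 4; chars 04.
Subsquare: 1.1432/0.0833333 → 13 → n, 0.9694/0.0416667 → 23 → x; chars nx.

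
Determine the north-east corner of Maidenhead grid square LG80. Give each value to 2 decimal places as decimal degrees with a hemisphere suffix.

29.00° S, 58.00° E

Field L=11, G=6: +11·20° lon, +6·10° lat → SW at lon 40°, lat -30°.
Square 8, 0: +8·2° lon, +0·1° lat → SW at lon 56°, lat -30°.
Cell spans 2° lon × 1° lat. NE corner is SW corner plus one full cell.
latitude 29.00° S, longitude 58.00° E.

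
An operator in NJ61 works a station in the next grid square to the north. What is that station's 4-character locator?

NJ62

Latitude square 1; +1 → 2.
The longitude characters are unchanged.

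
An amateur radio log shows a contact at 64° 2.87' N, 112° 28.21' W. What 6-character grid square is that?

DP34sb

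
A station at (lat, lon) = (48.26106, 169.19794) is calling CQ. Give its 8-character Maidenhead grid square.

RN48og32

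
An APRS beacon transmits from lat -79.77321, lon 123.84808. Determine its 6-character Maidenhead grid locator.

Shift to the Maidenhead origin (180°W, 90°S): lon 303.8481, lat 10.2268.
Field: lon ⌊303.8481/20⌋ = 15 → P; lat ⌊10.2268/10⌋ = 1 → B.
Square: lon ⌊3.8481/2⌋ = 1; lat ⌊0.2268/1⌋ = 0.
Subsquare: lon ⌊1.8481/0.0833333⌋ = 22 → w; lat ⌊0.2268/0.0416667⌋ = 5 → f.

PB10wf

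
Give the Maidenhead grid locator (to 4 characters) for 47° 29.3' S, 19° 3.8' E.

JE92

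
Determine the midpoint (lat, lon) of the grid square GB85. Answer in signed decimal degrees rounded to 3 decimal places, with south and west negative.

-74.500, -43.000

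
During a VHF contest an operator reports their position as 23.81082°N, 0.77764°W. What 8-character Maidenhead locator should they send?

IL93ot64

Shift to the Maidenhead origin (180°W, 90°S): lon 179.22236, lat 113.81082.
Field: lon ⌊179.22236/20⌋ = 8 → I; lat ⌊113.81082/10⌋ = 11 → L.
Square: lon ⌊19.22236/2⌋ = 9; lat ⌊3.81082/1⌋ = 3.
Subsquare: lon ⌊1.22236/0.0833333⌋ = 14 → o; lat ⌊0.81082/0.0416667⌋ = 19 → t.
Extended square: lon ⌊0.05569/0.00833333⌋ = 6; lat ⌊0.01915/0.00416667⌋ = 4.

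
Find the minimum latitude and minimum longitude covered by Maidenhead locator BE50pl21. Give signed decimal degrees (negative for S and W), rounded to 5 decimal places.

-49.53750, -148.73333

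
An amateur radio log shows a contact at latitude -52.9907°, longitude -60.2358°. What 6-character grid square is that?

Shift to the Maidenhead origin (180°W, 90°S): lon 119.7642, lat 37.0093.
Field: 119.7642/20 → 5 → F, 37.0093/10 → 3 → D; chars FD.
Square: 19.7642/2 → 9, 7.0093/1 → 7; chars 97.
Subsquare: 1.7642/0.0833333 → 21 → v, 0.0093/0.0416667 → 0 → a; chars va.

FD97va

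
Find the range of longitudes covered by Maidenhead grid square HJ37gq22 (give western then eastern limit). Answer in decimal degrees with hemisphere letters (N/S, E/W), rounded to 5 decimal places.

33.48333° W, 33.47500° W

Field H=7, J=9: +7·20° lon, +9·10° lat → SW at lon -40°, lat 0°.
Square 3, 7: +3·2° lon, +7·1° lat → SW at lon -34°, lat 7°.
Subsquare g=6, q=16: +6·0.0833333° lon, +16·0.0416667° lat → SW at lon -33.5°, lat 7.66667°.
Extended square 2, 2: +2·0.00833333° lon, +2·0.00416667° lat → SW at lon -33.4833°, lat 7.675°.
Cell spans 0.00833333° lon × 0.00416667° lat.
west 33.48333° W, east 33.47500° W.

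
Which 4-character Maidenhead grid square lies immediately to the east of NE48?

Longitude square 4; +1 → 5.
The latitude characters are unchanged.

NE58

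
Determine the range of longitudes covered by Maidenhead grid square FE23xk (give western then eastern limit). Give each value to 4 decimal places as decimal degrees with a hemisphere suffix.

Field F=5, E=4: +5·20° lon, +4·10° lat → SW at lon -80°, lat -50°.
Square 2, 3: +2·2° lon, +3·1° lat → SW at lon -76°, lat -47°.
Subsquare x=23, k=10: +23·0.0833333° lon, +10·0.0416667° lat → SW at lon -74.0833°, lat -46.5833°.
Cell spans 0.0833333° lon × 0.0416667° lat.
west 74.0833° W, east 74.0000° W.

74.0833° W, 74.0000° W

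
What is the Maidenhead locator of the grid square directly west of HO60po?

HO60oo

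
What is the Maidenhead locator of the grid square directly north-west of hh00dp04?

HH00cp95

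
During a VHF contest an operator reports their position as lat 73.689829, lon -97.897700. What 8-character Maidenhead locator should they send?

Shift to the Maidenhead origin (180°W, 90°S): lon 82.10230, lat 163.68983.
Field: lon ⌊82.10230/20⌋ = 4 → E; lat ⌊163.68983/10⌋ = 16 → Q.
Square: lon ⌊2.10230/2⌋ = 1; lat ⌊3.68983/1⌋ = 3.
Subsquare: lon ⌊0.10230/0.0833333⌋ = 1 → b; lat ⌊0.68983/0.0416667⌋ = 16 → q.
Extended square: lon ⌊0.01897/0.00833333⌋ = 2; lat ⌊0.02316/0.00416667⌋ = 5.

EQ13bq25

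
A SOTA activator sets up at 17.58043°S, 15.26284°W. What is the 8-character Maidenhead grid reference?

IH22ik80

Add 180° to longitude and 90° to latitude: 164.73716, 72.41957.
Field: 164.73716/20 → 8 → I, 72.41957/10 → 7 → H; chars IH.
Square: 4.73716/2 → 2, 2.41957/1 → 2; chars 22.
Subsquare: 0.73716/0.0833333 → 8 → i, 0.41957/0.0416667 → 10 → k; chars ik.
Extended square: 0.07049/0.00833333 → 8, 0.00290/0.00416667 → 0; chars 80.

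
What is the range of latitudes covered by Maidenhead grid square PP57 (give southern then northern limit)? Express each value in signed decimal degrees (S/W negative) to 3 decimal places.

67.000, 68.000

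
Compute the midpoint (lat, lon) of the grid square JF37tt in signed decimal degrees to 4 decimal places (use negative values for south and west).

Field J=9, F=5: +9·20° lon, +5·10° lat → SW at lon 0°, lat -40°.
Square 3, 7: +3·2° lon, +7·1° lat → SW at lon 6°, lat -33°.
Subsquare t=19, t=19: +19·0.0833333° lon, +19·0.0416667° lat → SW at lon 7.58333°, lat -32.2083°.
Cell spans 0.0833333° lon × 0.0416667° lat. Centre is SW corner plus half of each.
latitude -32.1875, longitude 7.6250.

-32.1875, 7.6250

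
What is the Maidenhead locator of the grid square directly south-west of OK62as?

Longitude subsquare a = 0; −1 → -1, wraps to 23 = x, carry into square.
Longitude square 6; −1 → 5.
Latitude subsquare s = 18; −1 → 17 = r.

OK52xr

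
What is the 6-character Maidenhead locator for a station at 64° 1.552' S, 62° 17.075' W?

FC85ux

Offset from 180°W / 90°S: lon 117.7154°, lat 25.9741°.
Field: lon ⌊117.7154/20⌋ = 5 → F; lat ⌊25.9741/10⌋ = 2 → C.
Square: lon ⌊17.7154/2⌋ = 8; lat ⌊5.9741/1⌋ = 5.
Subsquare: lon ⌊1.7154/0.0833333⌋ = 20 → u; lat ⌊0.9741/0.0416667⌋ = 23 → x.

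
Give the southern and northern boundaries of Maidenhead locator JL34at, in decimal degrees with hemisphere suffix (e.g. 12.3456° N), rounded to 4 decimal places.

24.7917° N, 24.8333° N

Field J=9, L=11: +9·20° lon, +11·10° lat → SW at lon 0°, lat 20°.
Square 3, 4: +3·2° lon, +4·1° lat → SW at lon 6°, lat 24°.
Subsquare a=0, t=19: +0·0.0833333° lon, +19·0.0416667° lat → SW at lon 6°, lat 24.7917°.
Cell spans 0.0833333° lon × 0.0416667° lat.
south 24.7917° N, north 24.8333° N.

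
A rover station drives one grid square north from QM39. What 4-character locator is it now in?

QN30

Latitude square 9; +1 → 10, wraps to 0, carry into field.
Latitude field M = 12; +1 → 13 = N.
The longitude characters are unchanged.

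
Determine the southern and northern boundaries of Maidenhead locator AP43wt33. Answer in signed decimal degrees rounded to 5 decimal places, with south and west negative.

Field A=0, P=15: +0·20° lon, +15·10° lat → SW at lon -180°, lat 60°.
Square 4, 3: +4·2° lon, +3·1° lat → SW at lon -172°, lat 63°.
Subsquare w=22, t=19: +22·0.0833333° lon, +19·0.0416667° lat → SW at lon -170.167°, lat 63.7917°.
Extended square 3, 3: +3·0.00833333° lon, +3·0.00416667° lat → SW at lon -170.142°, lat 63.8042°.
Cell spans 0.00833333° lon × 0.00416667° lat.
south 63.80417, north 63.80833.

63.80417, 63.80833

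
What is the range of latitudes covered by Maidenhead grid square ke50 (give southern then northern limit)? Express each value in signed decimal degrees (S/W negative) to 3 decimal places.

-50.000, -49.000

Field K=10, E=4: +10·20° lon, +4·10° lat → SW at lon 20°, lat -50°.
Square 5, 0: +5·2° lon, +0·1° lat → SW at lon 30°, lat -50°.
Cell spans 2° lon × 1° lat.
south -50.000, north -49.000.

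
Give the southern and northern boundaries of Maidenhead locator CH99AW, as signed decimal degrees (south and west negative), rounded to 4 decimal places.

Field C=2, H=7: +2·20° lon, +7·10° lat → SW at lon -140°, lat -20°.
Square 9, 9: +9·2° lon, +9·1° lat → SW at lon -122°, lat -11°.
Subsquare a=0, w=22: +0·0.0833333° lon, +22·0.0416667° lat → SW at lon -122°, lat -10.0833°.
Cell spans 0.0833333° lon × 0.0416667° lat.
south -10.0833, north -10.0417.

-10.0833, -10.0417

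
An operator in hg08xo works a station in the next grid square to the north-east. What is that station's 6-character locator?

HG18ap

Longitude subsquare x = 23; +1 → 24, wraps to 0 = a, carry into square.
Longitude square 0; +1 → 1.
Latitude subsquare o = 14; +1 → 15 = p.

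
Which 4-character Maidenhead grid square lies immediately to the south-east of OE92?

Longitude square 9; +1 → 10, wraps to 0, carry into field.
Longitude field O = 14; +1 → 15 = P.
Latitude square 2; −1 → 1.

PE01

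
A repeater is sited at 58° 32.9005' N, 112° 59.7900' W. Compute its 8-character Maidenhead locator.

DO38mn01

Add 180° to longitude and 90° to latitude: 67.00350, 148.54834.
Field: lon ⌊67.00350/20⌋ = 3 → D; lat ⌊148.54834/10⌋ = 14 → O.
Square: lon ⌊7.00350/2⌋ = 3; lat ⌊8.54834/1⌋ = 8.
Subsquare: lon ⌊1.00350/0.0833333⌋ = 12 → m; lat ⌊0.54834/0.0416667⌋ = 13 → n.
Extended square: lon ⌊0.00350/0.00833333⌋ = 0; lat ⌊0.00667/0.00416667⌋ = 1.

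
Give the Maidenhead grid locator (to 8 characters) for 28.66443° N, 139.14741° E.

PL98np79

Shift to the Maidenhead origin (180°W, 90°S): lon 319.14741, lat 118.66443.
Field: lon ⌊319.14741/20⌋ = 15 → P; lat ⌊118.66443/10⌋ = 11 → L.
Square: lon ⌊19.14741/2⌋ = 9; lat ⌊8.66443/1⌋ = 8.
Subsquare: lon ⌊1.14741/0.0833333⌋ = 13 → n; lat ⌊0.66443/0.0416667⌋ = 15 → p.
Extended square: lon ⌊0.06408/0.00833333⌋ = 7; lat ⌊0.03943/0.00416667⌋ = 9.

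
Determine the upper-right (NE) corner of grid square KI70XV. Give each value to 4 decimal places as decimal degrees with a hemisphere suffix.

9.0833° S, 36.0000° E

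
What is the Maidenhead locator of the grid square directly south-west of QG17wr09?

QG17vr98

Longitude extended square 0; −1 → -1, wraps to 9, carry into subsquare.
Longitude subsquare w = 22; −1 → 21 = v.
Latitude extended square 9; −1 → 8.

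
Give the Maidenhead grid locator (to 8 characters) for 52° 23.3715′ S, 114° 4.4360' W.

DD27xo16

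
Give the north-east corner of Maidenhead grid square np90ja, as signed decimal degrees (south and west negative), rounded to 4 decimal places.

60.0417, 98.8333

Field N=13, P=15: +13·20° lon, +15·10° lat → SW at lon 80°, lat 60°.
Square 9, 0: +9·2° lon, +0·1° lat → SW at lon 98°, lat 60°.
Subsquare j=9, a=0: +9·0.0833333° lon, +0·0.0416667° lat → SW at lon 98.75°, lat 60°.
Cell spans 0.0833333° lon × 0.0416667° lat. NE corner is SW corner plus one full cell.
latitude 60.0417, longitude 98.8333.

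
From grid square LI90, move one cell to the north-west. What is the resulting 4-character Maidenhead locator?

LI81

Longitude square 9; −1 → 8.
Latitude square 0; +1 → 1.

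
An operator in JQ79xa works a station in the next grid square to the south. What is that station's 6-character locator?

Latitude subsquare a = 0; −1 → -1, wraps to 23 = x, carry into square.
Latitude square 9; −1 → 8.
The longitude characters are unchanged.

JQ78xx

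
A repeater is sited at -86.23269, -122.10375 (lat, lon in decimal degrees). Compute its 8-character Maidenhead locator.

CA83ws74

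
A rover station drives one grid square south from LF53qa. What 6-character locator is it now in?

LF52qx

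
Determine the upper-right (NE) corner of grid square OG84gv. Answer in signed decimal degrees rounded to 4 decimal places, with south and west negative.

-25.0833, 116.5833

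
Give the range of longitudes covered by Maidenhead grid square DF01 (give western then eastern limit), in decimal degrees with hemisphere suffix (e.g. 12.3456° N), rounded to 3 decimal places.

120.000° W, 118.000° W

Field D=3, F=5: +3·20° lon, +5·10° lat → SW at lon -120°, lat -40°.
Square 0, 1: +0·2° lon, +1·1° lat → SW at lon -120°, lat -39°.
Cell spans 2° lon × 1° lat.
west 120.000° W, east 118.000° W.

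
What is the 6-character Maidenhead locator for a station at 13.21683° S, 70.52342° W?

Offset from 180°W / 90°S: lon 109.4766°, lat 76.7832°.
Field (20°×10°, letters A–R): 109.4766/20 → 5 → F, 76.7832/10 → 7 → H; chars FH.
Square (2°×1°, digits 0–9): 9.4766/2 → 4, 6.7832/1 → 6; chars 46.
Subsquare (5′×2.5′, letters a–x): 1.4766/0.0833333 → 17 → r, 0.7832/0.0416667 → 18 → s; chars rs.

FH46rs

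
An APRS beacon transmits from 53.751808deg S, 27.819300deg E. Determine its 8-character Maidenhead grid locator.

KD36vf89

Shift to the Maidenhead origin (180°W, 90°S): lon 207.81930, lat 36.24819.
Field: 207.81930/20 → 10 → K, 36.24819/10 → 3 → D; chars KD.
Square: 7.81930/2 → 3, 6.24819/1 → 6; chars 36.
Subsquare: 1.81930/0.0833333 → 21 → v, 0.24819/0.0416667 → 5 → f; chars vf.
Extended square: 0.06930/0.00833333 → 8, 0.03986/0.00416667 → 9; chars 89.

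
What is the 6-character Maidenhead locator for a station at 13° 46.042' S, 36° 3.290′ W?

HH16xf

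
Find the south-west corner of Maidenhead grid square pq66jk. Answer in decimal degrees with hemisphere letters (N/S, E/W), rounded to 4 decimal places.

Field P=15, Q=16: +15·20° lon, +16·10° lat → SW at lon 120°, lat 70°.
Square 6, 6: +6·2° lon, +6·1° lat → SW at lon 132°, lat 76°.
Subsquare j=9, k=10: +9·0.0833333° lon, +10·0.0416667° lat → SW at lon 132.75°, lat 76.4167°.
latitude 76.4167° N, longitude 132.7500° E.

76.4167° N, 132.7500° E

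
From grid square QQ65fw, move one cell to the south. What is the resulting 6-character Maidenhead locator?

QQ65fv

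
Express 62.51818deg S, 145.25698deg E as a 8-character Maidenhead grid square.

Add 180° to longitude and 90° to latitude: 325.25698, 27.48182.
Field (20°×10°, letters A–R): 325.25698/20 → 16 → Q, 27.48182/10 → 2 → C; chars QC.
Square (2°×1°, digits 0–9): 5.25698/2 → 2, 7.48182/1 → 7; chars 27.
Subsquare (5′×2.5′, letters a–x): 1.25698/0.0833333 → 15 → p, 0.48182/0.0416667 → 11 → l; chars pl.
Extended square (30″×15″, digits 0–9): 0.00698/0.00833333 → 0, 0.02349/0.00416667 → 5; chars 05.

QC27pl05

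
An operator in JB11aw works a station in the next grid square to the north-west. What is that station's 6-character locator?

Longitude subsquare a = 0; −1 → -1, wraps to 23 = x, carry into square.
Longitude square 1; −1 → 0.
Latitude subsquare w = 22; +1 → 23 = x.

JB01xx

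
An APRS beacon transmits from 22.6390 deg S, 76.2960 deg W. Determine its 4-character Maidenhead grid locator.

FG17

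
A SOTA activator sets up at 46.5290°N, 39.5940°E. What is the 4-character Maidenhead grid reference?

Offset from 180°W / 90°S: lon 219.59°, lat 136.53°.
Field: 219.59/20 → 10 → K, 136.53/10 → 13 → N; chars KN.
Square: 19.59/2 → 9, 6.53/1 → 6; chars 96.

KN96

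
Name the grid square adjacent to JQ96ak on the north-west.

JQ86xl

Longitude subsquare a = 0; −1 → -1, wraps to 23 = x, carry into square.
Longitude square 9; −1 → 8.
Latitude subsquare k = 10; +1 → 11 = l.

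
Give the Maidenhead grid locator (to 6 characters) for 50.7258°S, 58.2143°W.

Shift to the Maidenhead origin (180°W, 90°S): lon 121.7857, lat 39.2742.
Field: lon ⌊121.7857/20⌋ = 6 → G; lat ⌊39.2742/10⌋ = 3 → D.
Square: lon ⌊1.7857/2⌋ = 0; lat ⌊9.2742/1⌋ = 9.
Subsquare: lon ⌊1.7857/0.0833333⌋ = 21 → v; lat ⌊0.2742/0.0416667⌋ = 6 → g.

GD09vg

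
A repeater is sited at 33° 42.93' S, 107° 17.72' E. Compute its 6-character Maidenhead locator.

OF36pg

Shift to the Maidenhead origin (180°W, 90°S): lon 287.2953, lat 56.2845.
Field (20°×10°, letters A–R): lon ⌊287.2953/20⌋ = 14 → O; lat ⌊56.2845/10⌋ = 5 → F.
Square (2°×1°, digits 0–9): lon ⌊7.2953/2⌋ = 3; lat ⌊6.2845/1⌋ = 6.
Subsquare (5′×2.5′, letters a–x): lon ⌊1.2953/0.0833333⌋ = 15 → p; lat ⌊0.2845/0.0416667⌋ = 6 → g.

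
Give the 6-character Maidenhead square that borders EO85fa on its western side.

Longitude subsquare f = 5; −1 → 4 = e.
The latitude characters are unchanged.

EO85ea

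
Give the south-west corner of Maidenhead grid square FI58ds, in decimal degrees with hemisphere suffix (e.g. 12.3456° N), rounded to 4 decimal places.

1.2500° S, 69.7500° W

Field F=5, I=8: +5·20° lon, +8·10° lat → SW at lon -80°, lat -10°.
Square 5, 8: +5·2° lon, +8·1° lat → SW at lon -70°, lat -2°.
Subsquare d=3, s=18: +3·0.0833333° lon, +18·0.0416667° lat → SW at lon -69.75°, lat -1.25°.
latitude 1.2500° S, longitude 69.7500° W.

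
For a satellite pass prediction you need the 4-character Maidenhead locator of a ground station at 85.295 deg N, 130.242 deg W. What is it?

CR45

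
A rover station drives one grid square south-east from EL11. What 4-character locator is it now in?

EL20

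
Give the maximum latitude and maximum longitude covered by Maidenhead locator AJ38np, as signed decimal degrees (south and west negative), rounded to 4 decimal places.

8.6667, -172.8333

Field A=0, J=9: +0·20° lon, +9·10° lat → SW at lon -180°, lat 0°.
Square 3, 8: +3·2° lon, +8·1° lat → SW at lon -174°, lat 8°.
Subsquare n=13, p=15: +13·0.0833333° lon, +15·0.0416667° lat → SW at lon -172.917°, lat 8.625°.
Cell spans 0.0833333° lon × 0.0416667° lat. NE corner is SW corner plus one full cell.
latitude 8.6667, longitude -172.8333.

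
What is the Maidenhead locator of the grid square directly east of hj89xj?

HJ99aj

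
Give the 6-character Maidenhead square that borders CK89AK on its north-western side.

CK79xl

Longitude subsquare a = 0; −1 → -1, wraps to 23 = x, carry into square.
Longitude square 8; −1 → 7.
Latitude subsquare k = 10; +1 → 11 = l.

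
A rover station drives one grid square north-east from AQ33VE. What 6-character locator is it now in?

Longitude subsquare v = 21; +1 → 22 = w.
Latitude subsquare e = 4; +1 → 5 = f.

AQ33wf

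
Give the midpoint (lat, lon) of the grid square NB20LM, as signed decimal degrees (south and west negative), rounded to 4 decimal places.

Field N=13, B=1: +13·20° lon, +1·10° lat → SW at lon 80°, lat -80°.
Square 2, 0: +2·2° lon, +0·1° lat → SW at lon 84°, lat -80°.
Subsquare l=11, m=12: +11·0.0833333° lon, +12·0.0416667° lat → SW at lon 84.9167°, lat -79.5°.
Cell spans 0.0833333° lon × 0.0416667° lat. Centre is SW corner plus half of each.
latitude -79.4792, longitude 84.9583.

-79.4792, 84.9583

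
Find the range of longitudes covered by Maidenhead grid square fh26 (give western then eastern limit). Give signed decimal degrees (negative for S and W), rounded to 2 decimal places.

-76.00, -74.00

Field F=5, H=7: +5·20° lon, +7·10° lat → SW at lon -80°, lat -20°.
Square 2, 6: +2·2° lon, +6·1° lat → SW at lon -76°, lat -14°.
Cell spans 2° lon × 1° lat.
west -76.00, east -74.00.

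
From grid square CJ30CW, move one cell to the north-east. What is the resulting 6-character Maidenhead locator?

Longitude subsquare c = 2; +1 → 3 = d.
Latitude subsquare w = 22; +1 → 23 = x.

CJ30dx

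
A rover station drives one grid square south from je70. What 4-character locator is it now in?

JD79

Latitude square 0; −1 → -1, wraps to 9, carry into field.
Latitude field E = 4; −1 → 3 = D.
The longitude characters are unchanged.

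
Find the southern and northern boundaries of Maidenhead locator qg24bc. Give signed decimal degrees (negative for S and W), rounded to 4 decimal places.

-25.9167, -25.8750

Field Q=16, G=6: +16·20° lon, +6·10° lat → SW at lon 140°, lat -30°.
Square 2, 4: +2·2° lon, +4·1° lat → SW at lon 144°, lat -26°.
Subsquare b=1, c=2: +1·0.0833333° lon, +2·0.0416667° lat → SW at lon 144.083°, lat -25.9167°.
Cell spans 0.0833333° lon × 0.0416667° lat.
south -25.9167, north -25.8750.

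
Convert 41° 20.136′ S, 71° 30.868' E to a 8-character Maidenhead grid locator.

ME58sp19

Offset from 180°W / 90°S: lon 251.51447°, lat 48.66440°.
Field: 251.51447/20 → 12 → M, 48.66440/10 → 4 → E; chars ME.
Square: 11.51447/2 → 5, 8.66440/1 → 8; chars 58.
Subsquare: 1.51447/0.0833333 → 18 → s, 0.66440/0.0416667 → 15 → p; chars sp.
Extended square: 0.01447/0.00833333 → 1, 0.03940/0.00416667 → 9; chars 19.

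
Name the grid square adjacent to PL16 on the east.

PL26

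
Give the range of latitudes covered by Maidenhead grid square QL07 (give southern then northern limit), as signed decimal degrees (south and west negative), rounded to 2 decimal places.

Field Q=16, L=11: +16·20° lon, +11·10° lat → SW at lon 140°, lat 20°.
Square 0, 7: +0·2° lon, +7·1° lat → SW at lon 140°, lat 27°.
Cell spans 2° lon × 1° lat.
south 27.00, north 28.00.

27.00, 28.00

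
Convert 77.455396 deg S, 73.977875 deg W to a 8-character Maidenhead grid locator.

Offset from 180°W / 90°S: lon 106.02213°, lat 12.54460°.
Field (20°×10°, letters A–R): 106.02213/20 → 5 → F, 12.54460/10 → 1 → B; chars FB.
Square (2°×1°, digits 0–9): 6.02213/2 → 3, 2.54460/1 → 2; chars 32.
Subsquare (5′×2.5′, letters a–x): 0.02213/0.0833333 → 0 → a, 0.54460/0.0416667 → 13 → n; chars an.
Extended square (30″×15″, digits 0–9): 0.02213/0.00833333 → 2, 0.00294/0.00416667 → 0; chars 20.

FB32an20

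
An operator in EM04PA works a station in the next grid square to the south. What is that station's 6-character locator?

EM03px

Latitude subsquare a = 0; −1 → -1, wraps to 23 = x, carry into square.
Latitude square 4; −1 → 3.
The longitude characters are unchanged.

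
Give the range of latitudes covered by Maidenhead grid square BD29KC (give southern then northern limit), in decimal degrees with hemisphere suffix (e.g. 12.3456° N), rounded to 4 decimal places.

50.9167° S, 50.8750° S

Field B=1, D=3: +1·20° lon, +3·10° lat → SW at lon -160°, lat -60°.
Square 2, 9: +2·2° lon, +9·1° lat → SW at lon -156°, lat -51°.
Subsquare k=10, c=2: +10·0.0833333° lon, +2·0.0416667° lat → SW at lon -155.167°, lat -50.9167°.
Cell spans 0.0833333° lon × 0.0416667° lat.
south 50.9167° S, north 50.8750° S.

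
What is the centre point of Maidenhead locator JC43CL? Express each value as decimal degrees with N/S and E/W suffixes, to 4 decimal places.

Field J=9, C=2: +9·20° lon, +2·10° lat → SW at lon 0°, lat -70°.
Square 4, 3: +4·2° lon, +3·1° lat → SW at lon 8°, lat -67°.
Subsquare c=2, l=11: +2·0.0833333° lon, +11·0.0416667° lat → SW at lon 8.16667°, lat -66.5417°.
Cell spans 0.0833333° lon × 0.0416667° lat. Centre is SW corner plus half of each.
latitude 66.5208° S, longitude 8.2083° E.

66.5208° S, 8.2083° E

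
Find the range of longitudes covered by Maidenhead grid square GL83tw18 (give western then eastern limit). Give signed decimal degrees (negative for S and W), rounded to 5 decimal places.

Field G=6, L=11: +6·20° lon, +11·10° lat → SW at lon -60°, lat 20°.
Square 8, 3: +8·2° lon, +3·1° lat → SW at lon -44°, lat 23°.
Subsquare t=19, w=22: +19·0.0833333° lon, +22·0.0416667° lat → SW at lon -42.4167°, lat 23.9167°.
Extended square 1, 8: +1·0.00833333° lon, +8·0.00416667° lat → SW at lon -42.4083°, lat 23.95°.
Cell spans 0.00833333° lon × 0.00416667° lat.
west -42.40833, east -42.40000.

-42.40833, -42.40000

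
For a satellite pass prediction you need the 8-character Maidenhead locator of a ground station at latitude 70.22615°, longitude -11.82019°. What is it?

IQ40cf14

Shift to the Maidenhead origin (180°W, 90°S): lon 168.17981, lat 160.22615.
Field: lon ⌊168.17981/20⌋ = 8 → I; lat ⌊160.22615/10⌋ = 16 → Q.
Square: lon ⌊8.17981/2⌋ = 4; lat ⌊0.22615/1⌋ = 0.
Subsquare: lon ⌊0.17981/0.0833333⌋ = 2 → c; lat ⌊0.22615/0.0416667⌋ = 5 → f.
Extended square: lon ⌊0.01314/0.00833333⌋ = 1; lat ⌊0.01782/0.00416667⌋ = 4.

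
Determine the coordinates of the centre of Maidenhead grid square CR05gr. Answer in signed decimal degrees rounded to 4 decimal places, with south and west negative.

85.7292, -139.4583

Field C=2, R=17: +2·20° lon, +17·10° lat → SW at lon -140°, lat 80°.
Square 0, 5: +0·2° lon, +5·1° lat → SW at lon -140°, lat 85°.
Subsquare g=6, r=17: +6·0.0833333° lon, +17·0.0416667° lat → SW at lon -139.5°, lat 85.7083°.
Cell spans 0.0833333° lon × 0.0416667° lat. Centre is SW corner plus half of each.
latitude 85.7292, longitude -139.4583.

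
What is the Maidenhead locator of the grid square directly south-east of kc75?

KC84

Longitude square 7; +1 → 8.
Latitude square 5; −1 → 4.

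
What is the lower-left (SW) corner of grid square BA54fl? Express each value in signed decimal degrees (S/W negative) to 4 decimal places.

-85.5417, -149.5833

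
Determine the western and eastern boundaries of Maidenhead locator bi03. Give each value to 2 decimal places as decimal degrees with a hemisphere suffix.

Field B=1, I=8: +1·20° lon, +8·10° lat → SW at lon -160°, lat -10°.
Square 0, 3: +0·2° lon, +3·1° lat → SW at lon -160°, lat -7°.
Cell spans 2° lon × 1° lat.
west 160.00° W, east 158.00° W.

160.00° W, 158.00° W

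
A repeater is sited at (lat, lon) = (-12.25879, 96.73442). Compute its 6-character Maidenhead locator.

NH87ir

Offset from 180°W / 90°S: lon 276.7344°, lat 77.7412°.
Field: lon ⌊276.7344/20⌋ = 13 → N; lat ⌊77.7412/10⌋ = 7 → H.
Square: lon ⌊16.7344/2⌋ = 8; lat ⌊7.7412/1⌋ = 7.
Subsquare: lon ⌊0.7344/0.0833333⌋ = 8 → i; lat ⌊0.7412/0.0416667⌋ = 17 → r.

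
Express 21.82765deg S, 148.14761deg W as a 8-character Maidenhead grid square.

Add 180° to longitude and 90° to latitude: 31.85239, 68.17235.
Field (20°×10°, letters A–R): 31.85239/20 → 1 → B, 68.17235/10 → 6 → G; chars BG.
Square (2°×1°, digits 0–9): 11.85239/2 → 5, 8.17235/1 → 8; chars 58.
Subsquare (5′×2.5′, letters a–x): 1.85239/0.0833333 → 22 → w, 0.17235/0.0416667 → 4 → e; chars we.
Extended square (30″×15″, digits 0–9): 0.01906/0.00833333 → 2, 0.00568/0.00416667 → 1; chars 21.

BG58we21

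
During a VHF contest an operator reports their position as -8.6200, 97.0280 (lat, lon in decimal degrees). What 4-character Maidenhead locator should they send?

NI81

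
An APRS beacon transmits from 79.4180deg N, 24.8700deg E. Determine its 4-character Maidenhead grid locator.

KQ29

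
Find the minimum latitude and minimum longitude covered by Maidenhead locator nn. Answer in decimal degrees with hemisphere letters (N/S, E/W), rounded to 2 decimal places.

Field N=13, N=13: +13·20° lon, +13·10° lat → SW at lon 80°, lat 40°.
latitude 40.00° N, longitude 80.00° E.

40.00° N, 80.00° E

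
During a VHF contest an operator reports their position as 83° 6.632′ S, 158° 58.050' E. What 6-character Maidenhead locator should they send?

QA96lv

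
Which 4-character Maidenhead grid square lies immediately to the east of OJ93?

PJ03

Longitude square 9; +1 → 10, wraps to 0, carry into field.
Longitude field O = 14; +1 → 15 = P.
The latitude characters are unchanged.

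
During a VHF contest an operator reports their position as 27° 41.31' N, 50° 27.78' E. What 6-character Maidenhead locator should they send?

LL57fq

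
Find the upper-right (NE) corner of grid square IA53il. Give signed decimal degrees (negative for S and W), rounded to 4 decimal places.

Field I=8, A=0: +8·20° lon, +0·10° lat → SW at lon -20°, lat -90°.
Square 5, 3: +5·2° lon, +3·1° lat → SW at lon -10°, lat -87°.
Subsquare i=8, l=11: +8·0.0833333° lon, +11·0.0416667° lat → SW at lon -9.33333°, lat -86.5417°.
Cell spans 0.0833333° lon × 0.0416667° lat. NE corner is SW corner plus one full cell.
latitude -86.5000, longitude -9.2500.

-86.5000, -9.2500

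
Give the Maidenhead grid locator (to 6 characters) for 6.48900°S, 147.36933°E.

QI33qm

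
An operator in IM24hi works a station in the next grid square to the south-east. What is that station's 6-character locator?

IM24ih

Longitude subsquare h = 7; +1 → 8 = i.
Latitude subsquare i = 8; −1 → 7 = h.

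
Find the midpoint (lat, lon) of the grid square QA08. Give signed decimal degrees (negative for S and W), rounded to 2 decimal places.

Field Q=16, A=0: +16·20° lon, +0·10° lat → SW at lon 140°, lat -90°.
Square 0, 8: +0·2° lon, +8·1° lat → SW at lon 140°, lat -82°.
Cell spans 2° lon × 1° lat. Centre is SW corner plus half of each.
latitude -81.50, longitude 141.00.

-81.50, 141.00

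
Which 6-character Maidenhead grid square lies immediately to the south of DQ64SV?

DQ64su

Latitude subsquare v = 21; −1 → 20 = u.
The longitude characters are unchanged.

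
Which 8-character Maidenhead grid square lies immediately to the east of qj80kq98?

QJ80lq08

Longitude extended square 9; +1 → 10, wraps to 0, carry into subsquare.
Longitude subsquare k = 10; +1 → 11 = l.
The latitude characters are unchanged.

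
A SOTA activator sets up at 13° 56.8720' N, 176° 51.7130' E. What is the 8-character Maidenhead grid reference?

Add 180° to longitude and 90° to latitude: 356.86188, 103.94787.
Field: lon ⌊356.86188/20⌋ = 17 → R; lat ⌊103.94787/10⌋ = 10 → K.
Square: lon ⌊16.86188/2⌋ = 8; lat ⌊3.94787/1⌋ = 3.
Subsquare: lon ⌊0.86188/0.0833333⌋ = 10 → k; lat ⌊0.94787/0.0416667⌋ = 22 → w.
Extended square: lon ⌊0.02855/0.00833333⌋ = 3; lat ⌊0.03120/0.00416667⌋ = 7.

RK83kw37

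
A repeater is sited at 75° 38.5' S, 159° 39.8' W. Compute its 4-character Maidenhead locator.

BB04

Offset from 180°W / 90°S: lon 20.34°, lat 14.36°.
Field: 20.34/20 → 1 → B, 14.36/10 → 1 → B; chars BB.
Square: 0.34/2 → 0, 4.36/1 → 4; chars 04.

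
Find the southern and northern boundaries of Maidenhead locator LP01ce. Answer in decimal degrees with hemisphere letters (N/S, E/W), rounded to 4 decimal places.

61.1667° N, 61.2083° N

Field L=11, P=15: +11·20° lon, +15·10° lat → SW at lon 40°, lat 60°.
Square 0, 1: +0·2° lon, +1·1° lat → SW at lon 40°, lat 61°.
Subsquare c=2, e=4: +2·0.0833333° lon, +4·0.0416667° lat → SW at lon 40.1667°, lat 61.1667°.
Cell spans 0.0833333° lon × 0.0416667° lat.
south 61.1667° N, north 61.2083° N.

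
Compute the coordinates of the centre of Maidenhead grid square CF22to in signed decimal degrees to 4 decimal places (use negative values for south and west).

-37.3958, -134.3750

Field C=2, F=5: +2·20° lon, +5·10° lat → SW at lon -140°, lat -40°.
Square 2, 2: +2·2° lon, +2·1° lat → SW at lon -136°, lat -38°.
Subsquare t=19, o=14: +19·0.0833333° lon, +14·0.0416667° lat → SW at lon -134.417°, lat -37.4167°.
Cell spans 0.0833333° lon × 0.0416667° lat. Centre is SW corner plus half of each.
latitude -37.3958, longitude -134.3750.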